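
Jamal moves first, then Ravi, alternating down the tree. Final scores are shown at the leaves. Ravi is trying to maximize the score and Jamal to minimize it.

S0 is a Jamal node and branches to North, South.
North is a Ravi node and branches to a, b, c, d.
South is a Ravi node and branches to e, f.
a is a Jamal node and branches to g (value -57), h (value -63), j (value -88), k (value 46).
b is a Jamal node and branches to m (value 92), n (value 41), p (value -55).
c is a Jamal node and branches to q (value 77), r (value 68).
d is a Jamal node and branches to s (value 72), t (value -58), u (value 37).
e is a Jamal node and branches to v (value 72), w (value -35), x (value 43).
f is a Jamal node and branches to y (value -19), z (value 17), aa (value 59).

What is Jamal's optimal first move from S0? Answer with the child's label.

a (Jamal): min(-57, -63, -88, 46) = -88
b (Jamal): min(92, 41, -55) = -55
c (Jamal): min(77, 68) = 68
d (Jamal): min(72, -58, 37) = -58
North (Ravi): max(-88, -55, 68, -58) = 68
e (Jamal): min(72, -35, 43) = -35
f (Jamal): min(-19, 17, 59) = -19
South (Ravi): max(-35, -19) = -19
S0 (Jamal): min(68, -19) = -19
Jamal at S0 wants the lowest of {North=68, South=-19}, so chooses South.

South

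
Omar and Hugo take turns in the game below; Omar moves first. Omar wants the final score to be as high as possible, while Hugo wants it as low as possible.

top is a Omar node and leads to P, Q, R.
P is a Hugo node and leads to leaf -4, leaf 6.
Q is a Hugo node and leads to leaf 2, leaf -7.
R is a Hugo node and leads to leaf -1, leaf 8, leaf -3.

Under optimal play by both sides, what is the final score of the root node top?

-3

P (Hugo): min(-4, 6) = -4
Q (Hugo): min(2, -7) = -7
R (Hugo): min(-1, 8, -3) = -3
top (Omar): max(-4, -7, -3) = -3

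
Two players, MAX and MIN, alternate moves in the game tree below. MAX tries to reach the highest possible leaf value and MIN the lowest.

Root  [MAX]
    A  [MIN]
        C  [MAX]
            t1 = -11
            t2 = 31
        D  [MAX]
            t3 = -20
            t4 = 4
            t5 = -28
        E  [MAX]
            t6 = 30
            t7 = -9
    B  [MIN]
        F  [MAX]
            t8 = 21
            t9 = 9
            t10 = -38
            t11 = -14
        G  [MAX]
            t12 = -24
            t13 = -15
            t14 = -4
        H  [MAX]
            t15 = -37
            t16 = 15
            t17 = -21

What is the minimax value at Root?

4

C (MAX): max(-11, 31) = 31
D (MAX): max(-20, 4, -28) = 4
E (MAX): max(30, -9) = 30
A (MIN): min(31, 4, 30) = 4
F (MAX): max(21, 9, -38, -14) = 21
G (MAX): max(-24, -15, -4) = -4
H (MAX): max(-37, 15, -21) = 15
B (MIN): min(21, -4, 15) = -4
Root (MAX): max(4, -4) = 4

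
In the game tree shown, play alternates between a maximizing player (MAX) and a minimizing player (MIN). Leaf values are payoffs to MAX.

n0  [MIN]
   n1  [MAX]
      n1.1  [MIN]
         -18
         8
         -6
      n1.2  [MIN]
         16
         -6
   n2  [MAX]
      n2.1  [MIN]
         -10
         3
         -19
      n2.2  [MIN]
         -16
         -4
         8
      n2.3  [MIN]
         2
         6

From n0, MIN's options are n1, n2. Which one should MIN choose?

n1

n1.1 (MIN): min(-18, 8, -6) = -18
n1.2 (MIN): min(16, -6) = -6
n1 (MAX): max(-18, -6) = -6
n2.1 (MIN): min(-10, 3, -19) = -19
n2.2 (MIN): min(-16, -4, 8) = -16
n2.3 (MIN): min(2, 6) = 2
n2 (MAX): max(-19, -16, 2) = 2
n0 (MIN): min(-6, 2) = -6
MIN at n0 wants the lowest of {n1=-6, n2=2}, so chooses n1.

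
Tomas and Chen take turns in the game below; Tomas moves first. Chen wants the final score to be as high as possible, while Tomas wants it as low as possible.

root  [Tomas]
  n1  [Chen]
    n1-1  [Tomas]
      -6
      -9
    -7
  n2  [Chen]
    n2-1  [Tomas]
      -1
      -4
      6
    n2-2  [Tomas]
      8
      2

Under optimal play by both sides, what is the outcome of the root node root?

n1-1 (Tomas): min(-6, -9) = -9
n1 (Chen): max(-9, -7) = -7
n2-1 (Tomas): min(-1, -4, 6) = -4
n2-2 (Tomas): min(8, 2) = 2
n2 (Chen): max(-4, 2) = 2
root (Tomas): min(-7, 2) = -7

-7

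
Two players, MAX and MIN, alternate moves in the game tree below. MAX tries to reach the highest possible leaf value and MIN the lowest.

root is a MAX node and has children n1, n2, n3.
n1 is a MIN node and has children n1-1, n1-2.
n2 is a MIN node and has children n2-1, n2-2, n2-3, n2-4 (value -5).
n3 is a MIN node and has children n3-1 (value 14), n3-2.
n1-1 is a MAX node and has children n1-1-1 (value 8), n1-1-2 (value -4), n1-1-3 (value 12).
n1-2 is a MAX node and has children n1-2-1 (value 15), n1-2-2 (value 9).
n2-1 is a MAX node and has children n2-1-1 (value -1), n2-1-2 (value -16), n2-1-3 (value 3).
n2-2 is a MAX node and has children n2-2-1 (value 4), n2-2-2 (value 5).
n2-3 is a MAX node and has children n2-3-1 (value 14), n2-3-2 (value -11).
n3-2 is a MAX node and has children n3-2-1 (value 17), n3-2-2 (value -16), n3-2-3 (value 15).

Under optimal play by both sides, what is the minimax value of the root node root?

n1-1 (MAX): max(8, -4, 12) = 12
n1-2 (MAX): max(15, 9) = 15
n1 (MIN): min(12, 15) = 12
n2-1 (MAX): max(-1, -16, 3) = 3
n2-2 (MAX): max(4, 5) = 5
n2-3 (MAX): max(14, -11) = 14
n2 (MIN): min(3, 5, 14, -5) = -5
n3-2 (MAX): max(17, -16, 15) = 17
n3 (MIN): min(14, 17) = 14
root (MAX): max(12, -5, 14) = 14

14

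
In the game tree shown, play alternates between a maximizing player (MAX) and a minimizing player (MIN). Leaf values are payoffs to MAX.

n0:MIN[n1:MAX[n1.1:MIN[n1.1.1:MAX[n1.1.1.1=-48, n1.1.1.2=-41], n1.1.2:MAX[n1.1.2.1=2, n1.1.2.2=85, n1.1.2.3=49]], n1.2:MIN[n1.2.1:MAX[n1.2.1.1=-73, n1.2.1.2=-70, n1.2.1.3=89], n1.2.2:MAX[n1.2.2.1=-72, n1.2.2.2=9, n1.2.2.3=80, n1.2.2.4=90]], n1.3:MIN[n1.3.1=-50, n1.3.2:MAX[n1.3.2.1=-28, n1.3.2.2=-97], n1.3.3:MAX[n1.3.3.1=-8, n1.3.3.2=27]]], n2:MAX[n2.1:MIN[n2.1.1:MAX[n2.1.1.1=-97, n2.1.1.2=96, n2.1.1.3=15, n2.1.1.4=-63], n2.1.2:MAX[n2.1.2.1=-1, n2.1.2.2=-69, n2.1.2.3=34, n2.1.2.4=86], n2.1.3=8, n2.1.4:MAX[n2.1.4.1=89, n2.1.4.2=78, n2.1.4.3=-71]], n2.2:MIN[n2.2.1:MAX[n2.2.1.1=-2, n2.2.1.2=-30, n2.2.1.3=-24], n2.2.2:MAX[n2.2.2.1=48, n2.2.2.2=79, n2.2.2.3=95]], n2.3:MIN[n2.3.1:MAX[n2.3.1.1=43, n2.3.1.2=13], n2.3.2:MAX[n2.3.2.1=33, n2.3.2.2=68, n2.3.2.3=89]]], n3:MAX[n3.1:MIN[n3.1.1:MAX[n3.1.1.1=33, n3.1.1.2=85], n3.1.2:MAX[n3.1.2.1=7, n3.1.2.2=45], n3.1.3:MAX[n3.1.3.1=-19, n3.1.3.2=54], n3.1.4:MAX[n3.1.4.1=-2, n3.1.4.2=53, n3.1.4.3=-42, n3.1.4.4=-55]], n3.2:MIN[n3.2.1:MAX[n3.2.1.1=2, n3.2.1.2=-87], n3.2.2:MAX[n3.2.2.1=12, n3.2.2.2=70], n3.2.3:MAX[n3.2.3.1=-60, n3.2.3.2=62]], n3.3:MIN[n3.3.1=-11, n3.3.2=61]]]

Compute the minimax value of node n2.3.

n2.3.1 (MAX): max(43, 13) = 43
n2.3.2 (MAX): max(33, 68, 89) = 89
n2.3 (MIN): min(43, 89) = 43

43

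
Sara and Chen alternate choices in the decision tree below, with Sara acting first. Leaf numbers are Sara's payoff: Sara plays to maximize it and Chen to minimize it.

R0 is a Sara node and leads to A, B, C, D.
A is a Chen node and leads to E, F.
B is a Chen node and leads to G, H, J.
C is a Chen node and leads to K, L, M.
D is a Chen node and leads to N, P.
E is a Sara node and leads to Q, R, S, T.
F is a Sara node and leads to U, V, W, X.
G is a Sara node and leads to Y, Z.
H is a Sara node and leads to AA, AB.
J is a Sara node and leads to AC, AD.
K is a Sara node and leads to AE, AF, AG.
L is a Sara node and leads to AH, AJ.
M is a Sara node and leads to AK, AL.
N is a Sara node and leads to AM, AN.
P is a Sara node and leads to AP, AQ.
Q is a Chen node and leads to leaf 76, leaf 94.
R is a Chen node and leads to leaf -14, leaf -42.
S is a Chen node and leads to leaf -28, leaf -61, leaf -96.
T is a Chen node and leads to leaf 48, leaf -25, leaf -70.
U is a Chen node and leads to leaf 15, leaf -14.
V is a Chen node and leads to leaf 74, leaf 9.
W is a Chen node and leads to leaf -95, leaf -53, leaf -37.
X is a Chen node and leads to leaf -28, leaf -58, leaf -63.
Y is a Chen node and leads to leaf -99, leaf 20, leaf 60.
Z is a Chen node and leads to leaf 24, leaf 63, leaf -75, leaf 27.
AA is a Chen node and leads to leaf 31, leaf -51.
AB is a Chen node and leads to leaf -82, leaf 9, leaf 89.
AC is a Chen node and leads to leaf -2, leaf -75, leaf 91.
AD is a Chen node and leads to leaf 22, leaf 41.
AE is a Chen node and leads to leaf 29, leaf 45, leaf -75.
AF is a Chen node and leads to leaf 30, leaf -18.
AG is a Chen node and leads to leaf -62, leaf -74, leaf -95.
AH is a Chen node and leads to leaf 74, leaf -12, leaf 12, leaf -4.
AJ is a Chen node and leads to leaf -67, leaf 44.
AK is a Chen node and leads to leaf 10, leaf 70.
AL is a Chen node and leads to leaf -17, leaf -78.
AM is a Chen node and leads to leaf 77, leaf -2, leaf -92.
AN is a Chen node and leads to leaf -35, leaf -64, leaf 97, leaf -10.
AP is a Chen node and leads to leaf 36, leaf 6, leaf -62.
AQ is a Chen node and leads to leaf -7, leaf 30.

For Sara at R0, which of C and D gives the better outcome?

AE (Chen): min(29, 45, -75) = -75
AF (Chen): min(30, -18) = -18
AG (Chen): min(-62, -74, -95) = -95
K (Sara): max(-75, -18, -95) = -18
AH (Chen): min(74, -12, 12, -4) = -12
AJ (Chen): min(-67, 44) = -67
L (Sara): max(-12, -67) = -12
AK (Chen): min(10, 70) = 10
AL (Chen): min(-17, -78) = -78
M (Sara): max(10, -78) = 10
C (Chen): min(-18, -12, 10) = -18
AM (Chen): min(77, -2, -92) = -92
AN (Chen): min(-35, -64, 97, -10) = -64
N (Sara): max(-92, -64) = -64
AP (Chen): min(36, 6, -62) = -62
AQ (Chen): min(-7, 30) = -7
P (Sara): max(-62, -7) = -7
D (Chen): min(-64, -7) = -64
Sara prefers the higher value; C=-18, D=-64. C is better since -18 > -64.

C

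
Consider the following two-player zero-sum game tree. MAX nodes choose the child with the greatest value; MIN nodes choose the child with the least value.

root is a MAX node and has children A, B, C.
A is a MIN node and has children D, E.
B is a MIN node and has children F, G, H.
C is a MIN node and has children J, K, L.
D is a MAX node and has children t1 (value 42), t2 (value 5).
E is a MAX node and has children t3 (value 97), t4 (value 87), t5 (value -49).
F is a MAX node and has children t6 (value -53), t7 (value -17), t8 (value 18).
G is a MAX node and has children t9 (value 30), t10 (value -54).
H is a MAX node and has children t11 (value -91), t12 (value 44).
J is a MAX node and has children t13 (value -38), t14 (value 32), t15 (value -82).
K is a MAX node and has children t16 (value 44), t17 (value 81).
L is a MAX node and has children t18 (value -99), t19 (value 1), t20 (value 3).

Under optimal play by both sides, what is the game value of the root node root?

D (MAX): max(42, 5) = 42
E (MAX): max(97, 87, -49) = 97
A (MIN): min(42, 97) = 42
F (MAX): max(-53, -17, 18) = 18
G (MAX): max(30, -54) = 30
H (MAX): max(-91, 44) = 44
B (MIN): min(18, 30, 44) = 18
J (MAX): max(-38, 32, -82) = 32
K (MAX): max(44, 81) = 81
L (MAX): max(-99, 1, 3) = 3
C (MIN): min(32, 81, 3) = 3
root (MAX): max(42, 18, 3) = 42

42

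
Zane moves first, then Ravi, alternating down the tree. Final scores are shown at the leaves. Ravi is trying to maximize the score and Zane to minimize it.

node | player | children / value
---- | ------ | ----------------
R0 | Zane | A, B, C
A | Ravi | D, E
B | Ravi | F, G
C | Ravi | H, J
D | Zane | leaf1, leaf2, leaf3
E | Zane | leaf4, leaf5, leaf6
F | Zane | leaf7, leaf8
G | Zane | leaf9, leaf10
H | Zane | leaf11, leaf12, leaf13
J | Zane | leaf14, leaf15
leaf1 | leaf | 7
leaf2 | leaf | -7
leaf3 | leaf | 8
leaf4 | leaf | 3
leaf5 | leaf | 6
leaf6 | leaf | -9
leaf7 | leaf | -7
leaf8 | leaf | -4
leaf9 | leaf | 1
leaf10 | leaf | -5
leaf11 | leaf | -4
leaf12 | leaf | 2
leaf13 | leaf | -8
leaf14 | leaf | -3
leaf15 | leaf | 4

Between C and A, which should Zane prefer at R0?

H (Zane): min(-4, 2, -8) = -8
J (Zane): min(-3, 4) = -3
C (Ravi): max(-8, -3) = -3
D (Zane): min(7, -7, 8) = -7
E (Zane): min(3, 6, -9) = -9
A (Ravi): max(-7, -9) = -7
Zane prefers the lower value; C=-3, A=-7. A is better since -7 < -3.

A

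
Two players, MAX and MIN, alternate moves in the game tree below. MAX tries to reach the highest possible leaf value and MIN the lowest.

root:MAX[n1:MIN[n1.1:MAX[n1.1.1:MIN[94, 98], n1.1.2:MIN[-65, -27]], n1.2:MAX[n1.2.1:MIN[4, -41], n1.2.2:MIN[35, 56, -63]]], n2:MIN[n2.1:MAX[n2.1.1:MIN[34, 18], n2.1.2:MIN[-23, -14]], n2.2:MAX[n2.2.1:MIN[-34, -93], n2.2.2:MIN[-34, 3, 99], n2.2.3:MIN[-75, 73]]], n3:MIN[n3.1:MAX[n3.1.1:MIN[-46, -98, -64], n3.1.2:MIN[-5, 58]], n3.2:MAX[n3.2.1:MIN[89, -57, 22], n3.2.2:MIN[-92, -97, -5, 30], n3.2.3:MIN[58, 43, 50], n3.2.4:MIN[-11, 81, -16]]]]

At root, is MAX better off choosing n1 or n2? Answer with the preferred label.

n2

n1.1.1 (MIN): min(94, 98) = 94
n1.1.2 (MIN): min(-65, -27) = -65
n1.1 (MAX): max(94, -65) = 94
n1.2.1 (MIN): min(4, -41) = -41
n1.2.2 (MIN): min(35, 56, -63) = -63
n1.2 (MAX): max(-41, -63) = -41
n1 (MIN): min(94, -41) = -41
n2.1.1 (MIN): min(34, 18) = 18
n2.1.2 (MIN): min(-23, -14) = -23
n2.1 (MAX): max(18, -23) = 18
n2.2.1 (MIN): min(-34, -93) = -93
n2.2.2 (MIN): min(-34, 3, 99) = -34
n2.2.3 (MIN): min(-75, 73) = -75
n2.2 (MAX): max(-93, -34, -75) = -34
n2 (MIN): min(18, -34) = -34
MAX prefers the higher value; n1=-41, n2=-34. n2 is better since -34 > -41.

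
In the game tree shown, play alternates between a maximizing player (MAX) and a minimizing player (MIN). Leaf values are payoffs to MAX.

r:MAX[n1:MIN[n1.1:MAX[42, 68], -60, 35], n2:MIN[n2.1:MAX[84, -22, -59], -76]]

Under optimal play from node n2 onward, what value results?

n2.1 (MAX): max(84, -22, -59) = 84
n2 (MIN): min(84, -76) = -76

-76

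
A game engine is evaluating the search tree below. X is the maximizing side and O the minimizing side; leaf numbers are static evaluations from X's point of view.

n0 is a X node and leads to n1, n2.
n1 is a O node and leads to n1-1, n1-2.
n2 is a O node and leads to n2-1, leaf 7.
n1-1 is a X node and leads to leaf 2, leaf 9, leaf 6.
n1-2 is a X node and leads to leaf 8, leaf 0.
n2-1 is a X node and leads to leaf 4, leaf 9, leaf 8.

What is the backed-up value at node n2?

n2-1 (X): max(4, 9, 8) = 9
n2 (O): min(9, 7) = 7

7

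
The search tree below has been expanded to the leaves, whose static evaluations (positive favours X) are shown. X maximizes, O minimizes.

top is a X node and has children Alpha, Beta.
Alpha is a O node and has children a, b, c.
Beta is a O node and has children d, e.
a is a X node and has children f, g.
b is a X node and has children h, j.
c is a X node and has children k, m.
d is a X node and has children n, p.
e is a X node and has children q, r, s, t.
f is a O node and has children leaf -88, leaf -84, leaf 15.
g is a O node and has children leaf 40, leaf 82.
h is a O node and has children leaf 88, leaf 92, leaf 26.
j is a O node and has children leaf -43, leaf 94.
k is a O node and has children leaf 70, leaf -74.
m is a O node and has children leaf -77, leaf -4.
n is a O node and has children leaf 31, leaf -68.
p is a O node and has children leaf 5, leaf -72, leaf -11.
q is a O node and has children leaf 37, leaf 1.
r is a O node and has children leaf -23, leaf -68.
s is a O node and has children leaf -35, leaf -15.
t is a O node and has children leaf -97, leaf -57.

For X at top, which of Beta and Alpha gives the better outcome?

n (O): min(31, -68) = -68
p (O): min(5, -72, -11) = -72
d (X): max(-68, -72) = -68
q (O): min(37, 1) = 1
r (O): min(-23, -68) = -68
s (O): min(-35, -15) = -35
t (O): min(-97, -57) = -97
e (X): max(1, -68, -35, -97) = 1
Beta (O): min(-68, 1) = -68
f (O): min(-88, -84, 15) = -88
g (O): min(40, 82) = 40
a (X): max(-88, 40) = 40
h (O): min(88, 92, 26) = 26
j (O): min(-43, 94) = -43
b (X): max(26, -43) = 26
k (O): min(70, -74) = -74
m (O): min(-77, -4) = -77
c (X): max(-74, -77) = -74
Alpha (O): min(40, 26, -74) = -74
X prefers the higher value; Beta=-68, Alpha=-74. Beta is better since -68 > -74.

Beta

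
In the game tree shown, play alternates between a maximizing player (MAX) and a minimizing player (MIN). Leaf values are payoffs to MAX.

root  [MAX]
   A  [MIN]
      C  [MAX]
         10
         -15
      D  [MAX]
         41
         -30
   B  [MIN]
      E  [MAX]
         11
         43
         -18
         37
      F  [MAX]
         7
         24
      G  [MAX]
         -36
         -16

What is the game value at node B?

E (MAX): max(11, 43, -18, 37) = 43
F (MAX): max(7, 24) = 24
G (MAX): max(-36, -16) = -16
B (MIN): min(43, 24, -16) = -16

-16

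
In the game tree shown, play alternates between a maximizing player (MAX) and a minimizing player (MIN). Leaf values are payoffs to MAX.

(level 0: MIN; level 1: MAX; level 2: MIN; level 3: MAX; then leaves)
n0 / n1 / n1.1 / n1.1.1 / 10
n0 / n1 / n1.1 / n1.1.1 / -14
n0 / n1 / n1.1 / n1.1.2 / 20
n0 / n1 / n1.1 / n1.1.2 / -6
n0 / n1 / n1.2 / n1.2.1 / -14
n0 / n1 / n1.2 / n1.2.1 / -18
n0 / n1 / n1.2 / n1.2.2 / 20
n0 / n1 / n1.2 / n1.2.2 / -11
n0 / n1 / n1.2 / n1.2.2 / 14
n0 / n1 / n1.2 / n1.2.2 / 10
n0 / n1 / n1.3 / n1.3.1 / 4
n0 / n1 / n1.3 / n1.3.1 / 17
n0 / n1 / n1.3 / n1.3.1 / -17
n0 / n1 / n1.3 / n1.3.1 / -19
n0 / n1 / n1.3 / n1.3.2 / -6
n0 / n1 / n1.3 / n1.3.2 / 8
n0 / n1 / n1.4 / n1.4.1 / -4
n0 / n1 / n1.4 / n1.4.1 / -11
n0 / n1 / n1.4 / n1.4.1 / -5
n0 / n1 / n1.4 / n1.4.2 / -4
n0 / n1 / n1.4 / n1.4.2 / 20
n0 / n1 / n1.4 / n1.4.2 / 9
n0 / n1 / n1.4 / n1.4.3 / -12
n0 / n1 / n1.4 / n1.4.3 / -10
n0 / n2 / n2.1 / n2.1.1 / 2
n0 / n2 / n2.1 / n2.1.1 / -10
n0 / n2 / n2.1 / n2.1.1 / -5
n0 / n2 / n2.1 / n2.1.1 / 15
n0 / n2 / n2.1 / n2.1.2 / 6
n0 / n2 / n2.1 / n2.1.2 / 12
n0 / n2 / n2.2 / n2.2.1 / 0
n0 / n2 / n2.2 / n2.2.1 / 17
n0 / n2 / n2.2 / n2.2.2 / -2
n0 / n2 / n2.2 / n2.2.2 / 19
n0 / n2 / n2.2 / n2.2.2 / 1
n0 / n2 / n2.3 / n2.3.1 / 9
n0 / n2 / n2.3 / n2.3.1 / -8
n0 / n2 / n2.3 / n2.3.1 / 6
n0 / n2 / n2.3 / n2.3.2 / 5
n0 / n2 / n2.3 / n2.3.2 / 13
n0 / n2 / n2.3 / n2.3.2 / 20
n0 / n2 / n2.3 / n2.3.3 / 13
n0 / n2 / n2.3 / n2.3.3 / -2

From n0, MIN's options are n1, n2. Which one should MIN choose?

n1.1.1 (MAX): max(10, -14) = 10
n1.1.2 (MAX): max(20, -6) = 20
n1.1 (MIN): min(10, 20) = 10
n1.2.1 (MAX): max(-14, -18) = -14
n1.2.2 (MAX): max(20, -11, 14, 10) = 20
n1.2 (MIN): min(-14, 20) = -14
n1.3.1 (MAX): max(4, 17, -17, -19) = 17
n1.3.2 (MAX): max(-6, 8) = 8
n1.3 (MIN): min(17, 8) = 8
n1.4.1 (MAX): max(-4, -11, -5) = -4
n1.4.2 (MAX): max(-4, 20, 9) = 20
n1.4.3 (MAX): max(-12, -10) = -10
n1.4 (MIN): min(-4, 20, -10) = -10
n1 (MAX): max(10, -14, 8, -10) = 10
n2.1.1 (MAX): max(2, -10, -5, 15) = 15
n2.1.2 (MAX): max(6, 12) = 12
n2.1 (MIN): min(15, 12) = 12
n2.2.1 (MAX): max(0, 17) = 17
n2.2.2 (MAX): max(-2, 19, 1) = 19
n2.2 (MIN): min(17, 19) = 17
n2.3.1 (MAX): max(9, -8, 6) = 9
n2.3.2 (MAX): max(5, 13, 20) = 20
n2.3.3 (MAX): max(13, -2) = 13
n2.3 (MIN): min(9, 20, 13) = 9
n2 (MAX): max(12, 17, 9) = 17
n0 (MIN): min(10, 17) = 10
MIN at n0 wants the lowest of {n1=10, n2=17}, so chooses n1.

n1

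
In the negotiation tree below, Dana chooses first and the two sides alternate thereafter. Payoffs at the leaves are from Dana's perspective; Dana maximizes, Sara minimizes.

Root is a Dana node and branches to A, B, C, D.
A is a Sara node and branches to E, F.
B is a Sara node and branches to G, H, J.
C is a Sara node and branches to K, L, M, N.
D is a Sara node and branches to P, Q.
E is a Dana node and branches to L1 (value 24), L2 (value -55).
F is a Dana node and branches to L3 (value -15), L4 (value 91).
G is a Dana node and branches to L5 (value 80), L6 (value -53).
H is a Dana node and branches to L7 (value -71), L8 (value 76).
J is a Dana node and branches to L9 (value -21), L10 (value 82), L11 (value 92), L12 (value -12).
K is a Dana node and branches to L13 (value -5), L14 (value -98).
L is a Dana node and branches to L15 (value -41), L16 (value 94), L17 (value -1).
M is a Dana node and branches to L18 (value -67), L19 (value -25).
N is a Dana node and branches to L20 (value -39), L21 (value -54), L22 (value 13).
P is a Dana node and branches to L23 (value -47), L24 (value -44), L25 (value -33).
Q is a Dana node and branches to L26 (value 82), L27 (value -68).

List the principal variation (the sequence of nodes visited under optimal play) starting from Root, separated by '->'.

Root -> B -> H -> L8

E (Dana): max(24, -55) = 24
F (Dana): max(-15, 91) = 91
A (Sara): min(24, 91) = 24
G (Dana): max(80, -53) = 80
H (Dana): max(-71, 76) = 76
J (Dana): max(-21, 82, 92, -12) = 92
B (Sara): min(80, 76, 92) = 76
K (Dana): max(-5, -98) = -5
L (Dana): max(-41, 94, -1) = 94
M (Dana): max(-67, -25) = -25
N (Dana): max(-39, -54, 13) = 13
C (Sara): min(-5, 94, -25, 13) = -25
P (Dana): max(-47, -44, -33) = -33
Q (Dana): max(82, -68) = 82
D (Sara): min(-33, 82) = -33
Root (Dana): max(24, 76, -25, -33) = 76
At Root, Dana picks B (highest: 76).
At B, Sara picks H (lowest: 76).
At H, Dana picks L8 (highest: 76).
Terminal value 76.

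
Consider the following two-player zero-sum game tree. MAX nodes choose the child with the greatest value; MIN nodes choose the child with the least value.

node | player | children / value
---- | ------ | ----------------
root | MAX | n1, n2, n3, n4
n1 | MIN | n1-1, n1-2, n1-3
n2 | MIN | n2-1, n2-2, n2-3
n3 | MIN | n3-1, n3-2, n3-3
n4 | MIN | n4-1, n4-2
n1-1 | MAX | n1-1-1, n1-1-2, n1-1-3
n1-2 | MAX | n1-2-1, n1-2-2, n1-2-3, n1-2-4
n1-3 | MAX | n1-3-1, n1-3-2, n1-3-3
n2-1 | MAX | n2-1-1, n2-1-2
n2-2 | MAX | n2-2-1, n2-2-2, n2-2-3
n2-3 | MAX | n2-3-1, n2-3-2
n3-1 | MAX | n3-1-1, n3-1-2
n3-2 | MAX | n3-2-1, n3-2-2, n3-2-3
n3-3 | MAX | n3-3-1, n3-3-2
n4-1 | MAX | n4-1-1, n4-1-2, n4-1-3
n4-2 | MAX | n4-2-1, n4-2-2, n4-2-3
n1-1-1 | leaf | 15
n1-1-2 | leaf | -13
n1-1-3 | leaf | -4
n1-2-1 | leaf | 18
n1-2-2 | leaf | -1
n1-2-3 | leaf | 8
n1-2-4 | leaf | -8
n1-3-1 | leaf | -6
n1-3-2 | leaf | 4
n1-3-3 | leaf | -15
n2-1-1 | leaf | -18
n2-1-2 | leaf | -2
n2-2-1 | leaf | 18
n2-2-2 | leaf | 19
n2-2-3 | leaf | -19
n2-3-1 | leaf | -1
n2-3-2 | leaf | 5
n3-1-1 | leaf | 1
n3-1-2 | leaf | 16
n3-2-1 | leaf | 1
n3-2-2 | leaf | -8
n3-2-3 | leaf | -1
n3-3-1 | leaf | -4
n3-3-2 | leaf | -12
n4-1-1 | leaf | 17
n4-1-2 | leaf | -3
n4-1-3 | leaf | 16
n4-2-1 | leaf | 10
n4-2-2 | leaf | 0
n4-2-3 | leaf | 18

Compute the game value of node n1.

n1-1 (MAX): max(15, -13, -4) = 15
n1-2 (MAX): max(18, -1, 8, -8) = 18
n1-3 (MAX): max(-6, 4, -15) = 4
n1 (MIN): min(15, 18, 4) = 4

4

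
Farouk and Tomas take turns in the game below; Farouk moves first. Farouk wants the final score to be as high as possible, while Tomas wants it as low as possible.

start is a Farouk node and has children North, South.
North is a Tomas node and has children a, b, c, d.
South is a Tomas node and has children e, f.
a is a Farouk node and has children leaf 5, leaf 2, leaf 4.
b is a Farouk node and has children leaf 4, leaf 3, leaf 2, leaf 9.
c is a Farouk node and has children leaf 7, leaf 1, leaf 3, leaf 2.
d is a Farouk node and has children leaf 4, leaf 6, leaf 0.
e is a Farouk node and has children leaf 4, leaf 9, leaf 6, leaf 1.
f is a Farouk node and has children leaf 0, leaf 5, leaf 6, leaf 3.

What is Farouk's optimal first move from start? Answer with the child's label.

South

a (Farouk): max(5, 2, 4) = 5
b (Farouk): max(4, 3, 2, 9) = 9
c (Farouk): max(7, 1, 3, 2) = 7
d (Farouk): max(4, 6, 0) = 6
North (Tomas): min(5, 9, 7, 6) = 5
e (Farouk): max(4, 9, 6, 1) = 9
f (Farouk): max(0, 5, 6, 3) = 6
South (Tomas): min(9, 6) = 6
start (Farouk): max(5, 6) = 6
Farouk at start wants the highest of {North=5, South=6}, so chooses South.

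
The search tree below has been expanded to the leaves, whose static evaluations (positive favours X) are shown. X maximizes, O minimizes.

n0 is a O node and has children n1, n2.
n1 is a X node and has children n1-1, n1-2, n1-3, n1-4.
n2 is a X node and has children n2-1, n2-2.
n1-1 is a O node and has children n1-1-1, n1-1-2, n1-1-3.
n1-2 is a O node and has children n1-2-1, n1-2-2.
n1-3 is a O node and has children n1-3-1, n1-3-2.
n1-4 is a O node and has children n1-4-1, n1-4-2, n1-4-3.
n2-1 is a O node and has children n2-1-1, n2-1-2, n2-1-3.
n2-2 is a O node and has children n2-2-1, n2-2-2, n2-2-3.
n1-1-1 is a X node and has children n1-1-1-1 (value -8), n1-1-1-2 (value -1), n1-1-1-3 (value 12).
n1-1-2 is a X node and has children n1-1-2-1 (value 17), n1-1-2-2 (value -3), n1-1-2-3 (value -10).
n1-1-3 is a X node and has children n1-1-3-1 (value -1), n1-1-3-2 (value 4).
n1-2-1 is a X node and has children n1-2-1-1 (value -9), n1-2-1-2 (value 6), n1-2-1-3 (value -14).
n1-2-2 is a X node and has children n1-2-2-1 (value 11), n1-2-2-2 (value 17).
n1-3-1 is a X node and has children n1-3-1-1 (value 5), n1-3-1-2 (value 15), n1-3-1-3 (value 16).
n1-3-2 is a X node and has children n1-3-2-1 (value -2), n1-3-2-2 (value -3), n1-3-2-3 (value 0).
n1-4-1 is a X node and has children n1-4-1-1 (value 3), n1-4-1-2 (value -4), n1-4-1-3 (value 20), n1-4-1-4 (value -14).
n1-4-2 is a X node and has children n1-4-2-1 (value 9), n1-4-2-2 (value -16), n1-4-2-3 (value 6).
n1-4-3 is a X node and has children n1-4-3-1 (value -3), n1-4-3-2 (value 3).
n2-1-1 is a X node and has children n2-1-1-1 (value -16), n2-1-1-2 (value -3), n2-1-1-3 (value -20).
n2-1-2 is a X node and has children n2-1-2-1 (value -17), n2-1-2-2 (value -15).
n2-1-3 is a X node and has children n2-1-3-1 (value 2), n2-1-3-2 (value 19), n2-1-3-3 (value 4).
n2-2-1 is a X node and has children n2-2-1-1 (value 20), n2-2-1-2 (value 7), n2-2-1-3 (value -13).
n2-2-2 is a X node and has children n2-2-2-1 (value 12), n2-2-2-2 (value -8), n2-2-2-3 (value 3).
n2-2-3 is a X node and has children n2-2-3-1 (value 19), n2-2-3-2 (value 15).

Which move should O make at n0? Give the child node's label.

n1-1-1 (X): max(-8, -1, 12) = 12
n1-1-2 (X): max(17, -3, -10) = 17
n1-1-3 (X): max(-1, 4) = 4
n1-1 (O): min(12, 17, 4) = 4
n1-2-1 (X): max(-9, 6, -14) = 6
n1-2-2 (X): max(11, 17) = 17
n1-2 (O): min(6, 17) = 6
n1-3-1 (X): max(5, 15, 16) = 16
n1-3-2 (X): max(-2, -3, 0) = 0
n1-3 (O): min(16, 0) = 0
n1-4-1 (X): max(3, -4, 20, -14) = 20
n1-4-2 (X): max(9, -16, 6) = 9
n1-4-3 (X): max(-3, 3) = 3
n1-4 (O): min(20, 9, 3) = 3
n1 (X): max(4, 6, 0, 3) = 6
n2-1-1 (X): max(-16, -3, -20) = -3
n2-1-2 (X): max(-17, -15) = -15
n2-1-3 (X): max(2, 19, 4) = 19
n2-1 (O): min(-3, -15, 19) = -15
n2-2-1 (X): max(20, 7, -13) = 20
n2-2-2 (X): max(12, -8, 3) = 12
n2-2-3 (X): max(19, 15) = 19
n2-2 (O): min(20, 12, 19) = 12
n2 (X): max(-15, 12) = 12
n0 (O): min(6, 12) = 6
O at n0 wants the lowest of {n1=6, n2=12}, so chooses n1.

n1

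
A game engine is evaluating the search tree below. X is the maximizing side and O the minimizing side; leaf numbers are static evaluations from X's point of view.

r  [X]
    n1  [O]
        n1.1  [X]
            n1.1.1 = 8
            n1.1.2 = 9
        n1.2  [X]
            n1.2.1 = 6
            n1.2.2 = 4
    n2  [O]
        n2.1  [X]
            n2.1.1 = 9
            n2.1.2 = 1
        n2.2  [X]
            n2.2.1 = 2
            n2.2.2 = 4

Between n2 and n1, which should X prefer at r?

n1

n2.1 (X): max(9, 1) = 9
n2.2 (X): max(2, 4) = 4
n2 (O): min(9, 4) = 4
n1.1 (X): max(8, 9) = 9
n1.2 (X): max(6, 4) = 6
n1 (O): min(9, 6) = 6
X prefers the higher value; n2=4, n1=6. n1 is better since 6 > 4.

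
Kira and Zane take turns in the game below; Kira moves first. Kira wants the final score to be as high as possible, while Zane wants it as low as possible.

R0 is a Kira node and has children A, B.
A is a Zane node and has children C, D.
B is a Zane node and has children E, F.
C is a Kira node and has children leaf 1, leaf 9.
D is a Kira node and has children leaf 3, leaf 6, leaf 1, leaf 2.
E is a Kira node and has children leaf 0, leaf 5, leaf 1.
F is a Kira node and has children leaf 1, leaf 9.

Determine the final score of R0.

C (Kira): max(1, 9) = 9
D (Kira): max(3, 6, 1, 2) = 6
A (Zane): min(9, 6) = 6
E (Kira): max(0, 5, 1) = 5
F (Kira): max(1, 9) = 9
B (Zane): min(5, 9) = 5
R0 (Kira): max(6, 5) = 6

6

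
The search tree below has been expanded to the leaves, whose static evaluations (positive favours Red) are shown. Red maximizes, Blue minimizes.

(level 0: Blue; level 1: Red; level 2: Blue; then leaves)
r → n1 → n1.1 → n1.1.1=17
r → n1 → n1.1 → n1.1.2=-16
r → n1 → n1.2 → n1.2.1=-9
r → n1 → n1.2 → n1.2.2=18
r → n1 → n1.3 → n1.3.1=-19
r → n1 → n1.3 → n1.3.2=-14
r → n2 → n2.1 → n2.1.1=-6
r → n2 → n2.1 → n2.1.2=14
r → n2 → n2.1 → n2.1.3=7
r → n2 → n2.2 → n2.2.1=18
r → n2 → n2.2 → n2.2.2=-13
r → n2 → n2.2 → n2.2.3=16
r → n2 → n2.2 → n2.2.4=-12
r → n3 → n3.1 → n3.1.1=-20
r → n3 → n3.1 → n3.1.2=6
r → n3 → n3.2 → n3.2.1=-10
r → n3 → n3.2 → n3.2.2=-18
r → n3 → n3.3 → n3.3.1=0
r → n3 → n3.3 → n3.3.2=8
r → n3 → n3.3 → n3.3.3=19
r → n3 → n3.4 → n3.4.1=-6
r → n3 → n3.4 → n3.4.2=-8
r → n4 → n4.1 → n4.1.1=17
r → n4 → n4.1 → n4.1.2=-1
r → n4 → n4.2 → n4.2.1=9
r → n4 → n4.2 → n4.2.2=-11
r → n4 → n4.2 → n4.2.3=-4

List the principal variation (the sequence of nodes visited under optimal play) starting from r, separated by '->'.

r -> n1 -> n1.2 -> n1.2.1

n1.1 (Blue): min(17, -16) = -16
n1.2 (Blue): min(-9, 18) = -9
n1.3 (Blue): min(-19, -14) = -19
n1 (Red): max(-16, -9, -19) = -9
n2.1 (Blue): min(-6, 14, 7) = -6
n2.2 (Blue): min(18, -13, 16, -12) = -13
n2 (Red): max(-6, -13) = -6
n3.1 (Blue): min(-20, 6) = -20
n3.2 (Blue): min(-10, -18) = -18
n3.3 (Blue): min(0, 8, 19) = 0
n3.4 (Blue): min(-6, -8) = -8
n3 (Red): max(-20, -18, 0, -8) = 0
n4.1 (Blue): min(17, -1) = -1
n4.2 (Blue): min(9, -11, -4) = -11
n4 (Red): max(-1, -11) = -1
r (Blue): min(-9, -6, 0, -1) = -9
At r, Blue picks n1 (lowest: -9).
At n1, Red picks n1.2 (highest: -9).
At n1.2, Blue picks n1.2.1 (lowest: -9).
Terminal value -9.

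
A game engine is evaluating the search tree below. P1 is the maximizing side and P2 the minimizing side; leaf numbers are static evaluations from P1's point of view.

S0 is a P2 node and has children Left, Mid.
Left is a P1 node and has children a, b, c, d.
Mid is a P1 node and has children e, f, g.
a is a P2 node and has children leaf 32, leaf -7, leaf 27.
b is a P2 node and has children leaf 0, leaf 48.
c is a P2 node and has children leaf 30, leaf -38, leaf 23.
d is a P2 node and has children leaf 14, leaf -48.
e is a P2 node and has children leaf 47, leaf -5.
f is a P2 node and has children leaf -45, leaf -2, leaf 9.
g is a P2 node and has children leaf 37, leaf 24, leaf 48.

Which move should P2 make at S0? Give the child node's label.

a (P2): min(32, -7, 27) = -7
b (P2): min(0, 48) = 0
c (P2): min(30, -38, 23) = -38
d (P2): min(14, -48) = -48
Left (P1): max(-7, 0, -38, -48) = 0
e (P2): min(47, -5) = -5
f (P2): min(-45, -2, 9) = -45
g (P2): min(37, 24, 48) = 24
Mid (P1): max(-5, -45, 24) = 24
S0 (P2): min(0, 24) = 0
P2 at S0 wants the lowest of {Left=0, Mid=24}, so chooses Left.

Left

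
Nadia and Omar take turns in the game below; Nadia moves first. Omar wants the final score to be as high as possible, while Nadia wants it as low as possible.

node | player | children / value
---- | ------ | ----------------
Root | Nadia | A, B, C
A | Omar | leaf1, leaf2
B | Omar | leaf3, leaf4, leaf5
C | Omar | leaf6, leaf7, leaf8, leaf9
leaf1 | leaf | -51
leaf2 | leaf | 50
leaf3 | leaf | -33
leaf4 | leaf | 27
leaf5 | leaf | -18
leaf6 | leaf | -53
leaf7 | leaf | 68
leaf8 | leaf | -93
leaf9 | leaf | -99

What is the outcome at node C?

C (Omar): max(-53, 68, -93, -99) = 68

68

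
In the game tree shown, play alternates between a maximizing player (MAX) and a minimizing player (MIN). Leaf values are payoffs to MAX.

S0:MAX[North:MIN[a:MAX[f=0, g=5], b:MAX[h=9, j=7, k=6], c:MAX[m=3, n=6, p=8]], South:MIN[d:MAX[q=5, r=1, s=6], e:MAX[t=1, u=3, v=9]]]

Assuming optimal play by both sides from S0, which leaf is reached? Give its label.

a (MAX): max(0, 5) = 5
b (MAX): max(9, 7, 6) = 9
c (MAX): max(3, 6, 8) = 8
North (MIN): min(5, 9, 8) = 5
d (MAX): max(5, 1, 6) = 6
e (MAX): max(1, 3, 9) = 9
South (MIN): min(6, 9) = 6
S0 (MAX): max(5, 6) = 6
At S0, MAX picks South (highest: 6).
At South, MIN picks d (lowest: 6).
At d, MAX picks s (highest: 6).
Terminal value 6.

s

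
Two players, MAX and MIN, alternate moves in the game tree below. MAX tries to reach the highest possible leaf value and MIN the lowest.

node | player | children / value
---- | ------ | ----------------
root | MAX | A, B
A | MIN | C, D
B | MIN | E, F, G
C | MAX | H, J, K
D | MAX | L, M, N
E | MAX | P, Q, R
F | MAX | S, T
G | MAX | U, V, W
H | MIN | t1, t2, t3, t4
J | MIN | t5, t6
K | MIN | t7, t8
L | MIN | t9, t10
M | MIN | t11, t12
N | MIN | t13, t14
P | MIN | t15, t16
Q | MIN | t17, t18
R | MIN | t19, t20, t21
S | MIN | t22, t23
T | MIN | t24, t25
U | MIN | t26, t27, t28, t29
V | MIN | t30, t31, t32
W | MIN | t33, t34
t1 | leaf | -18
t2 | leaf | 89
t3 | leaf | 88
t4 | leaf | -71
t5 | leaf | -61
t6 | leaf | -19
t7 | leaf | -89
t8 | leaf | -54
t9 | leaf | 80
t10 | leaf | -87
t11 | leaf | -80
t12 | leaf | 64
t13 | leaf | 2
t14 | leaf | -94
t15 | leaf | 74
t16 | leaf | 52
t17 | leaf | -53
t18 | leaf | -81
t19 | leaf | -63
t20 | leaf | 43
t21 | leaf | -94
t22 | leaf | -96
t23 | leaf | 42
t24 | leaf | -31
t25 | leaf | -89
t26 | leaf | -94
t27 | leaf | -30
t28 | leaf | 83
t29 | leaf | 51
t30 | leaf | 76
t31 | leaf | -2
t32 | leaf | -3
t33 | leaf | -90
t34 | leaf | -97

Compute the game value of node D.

L (MIN): min(80, -87) = -87
M (MIN): min(-80, 64) = -80
N (MIN): min(2, -94) = -94
D (MAX): max(-87, -80, -94) = -80

-80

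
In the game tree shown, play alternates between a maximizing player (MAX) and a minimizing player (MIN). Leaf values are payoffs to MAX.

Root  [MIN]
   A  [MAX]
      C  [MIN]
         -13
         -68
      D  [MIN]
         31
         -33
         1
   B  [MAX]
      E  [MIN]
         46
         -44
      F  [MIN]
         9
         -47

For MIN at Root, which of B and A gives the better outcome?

B

E (MIN): min(46, -44) = -44
F (MIN): min(9, -47) = -47
B (MAX): max(-44, -47) = -44
C (MIN): min(-13, -68) = -68
D (MIN): min(31, -33, 1) = -33
A (MAX): max(-68, -33) = -33
MIN prefers the lower value; B=-44, A=-33. B is better since -44 < -33.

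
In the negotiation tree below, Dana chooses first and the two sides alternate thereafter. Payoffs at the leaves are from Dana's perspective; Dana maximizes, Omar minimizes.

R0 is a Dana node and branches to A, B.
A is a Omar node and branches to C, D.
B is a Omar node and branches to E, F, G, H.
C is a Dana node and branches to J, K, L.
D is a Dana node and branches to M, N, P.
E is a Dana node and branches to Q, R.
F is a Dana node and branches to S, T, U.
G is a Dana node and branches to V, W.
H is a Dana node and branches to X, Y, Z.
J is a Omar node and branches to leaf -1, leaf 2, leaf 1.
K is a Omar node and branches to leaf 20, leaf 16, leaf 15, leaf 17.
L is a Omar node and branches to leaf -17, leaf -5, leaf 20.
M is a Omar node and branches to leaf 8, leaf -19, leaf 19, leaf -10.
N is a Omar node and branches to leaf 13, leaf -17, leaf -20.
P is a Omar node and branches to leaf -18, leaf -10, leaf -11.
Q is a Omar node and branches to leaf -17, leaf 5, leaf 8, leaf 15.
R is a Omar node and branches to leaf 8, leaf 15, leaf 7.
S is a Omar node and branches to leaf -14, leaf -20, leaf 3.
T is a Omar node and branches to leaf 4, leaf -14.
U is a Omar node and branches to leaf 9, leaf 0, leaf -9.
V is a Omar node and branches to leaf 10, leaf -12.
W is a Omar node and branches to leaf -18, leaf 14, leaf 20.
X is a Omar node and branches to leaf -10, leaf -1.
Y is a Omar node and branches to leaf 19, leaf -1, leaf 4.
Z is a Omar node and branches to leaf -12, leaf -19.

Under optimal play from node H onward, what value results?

X (Omar): min(-10, -1) = -10
Y (Omar): min(19, -1, 4) = -1
Z (Omar): min(-12, -19) = -19
H (Dana): max(-10, -1, -19) = -1

-1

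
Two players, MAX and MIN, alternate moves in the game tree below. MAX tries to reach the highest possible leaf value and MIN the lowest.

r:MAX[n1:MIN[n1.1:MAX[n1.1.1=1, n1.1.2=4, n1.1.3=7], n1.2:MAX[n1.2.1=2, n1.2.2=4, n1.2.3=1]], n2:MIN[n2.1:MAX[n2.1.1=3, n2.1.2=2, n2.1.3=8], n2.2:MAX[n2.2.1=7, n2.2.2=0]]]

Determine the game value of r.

7

n1.1 (MAX): max(1, 4, 7) = 7
n1.2 (MAX): max(2, 4, 1) = 4
n1 (MIN): min(7, 4) = 4
n2.1 (MAX): max(3, 2, 8) = 8
n2.2 (MAX): max(7, 0) = 7
n2 (MIN): min(8, 7) = 7
r (MAX): max(4, 7) = 7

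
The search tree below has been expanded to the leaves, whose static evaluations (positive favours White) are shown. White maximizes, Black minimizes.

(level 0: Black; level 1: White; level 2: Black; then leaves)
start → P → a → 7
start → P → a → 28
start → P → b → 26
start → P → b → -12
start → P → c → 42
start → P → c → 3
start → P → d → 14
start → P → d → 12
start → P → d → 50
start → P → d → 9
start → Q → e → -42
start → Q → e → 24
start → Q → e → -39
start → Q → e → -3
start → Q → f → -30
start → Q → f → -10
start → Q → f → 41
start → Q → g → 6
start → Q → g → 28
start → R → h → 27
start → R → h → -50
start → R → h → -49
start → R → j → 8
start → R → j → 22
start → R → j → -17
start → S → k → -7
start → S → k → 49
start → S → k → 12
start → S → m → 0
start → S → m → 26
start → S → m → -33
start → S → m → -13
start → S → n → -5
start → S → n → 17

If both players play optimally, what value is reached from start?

-17

a (Black): min(7, 28) = 7
b (Black): min(26, -12) = -12
c (Black): min(42, 3) = 3
d (Black): min(14, 12, 50, 9) = 9
P (White): max(7, -12, 3, 9) = 9
e (Black): min(-42, 24, -39, -3) = -42
f (Black): min(-30, -10, 41) = -30
g (Black): min(6, 28) = 6
Q (White): max(-42, -30, 6) = 6
h (Black): min(27, -50, -49) = -50
j (Black): min(8, 22, -17) = -17
R (White): max(-50, -17) = -17
k (Black): min(-7, 49, 12) = -7
m (Black): min(0, 26, -33, -13) = -33
n (Black): min(-5, 17) = -5
S (White): max(-7, -33, -5) = -5
start (Black): min(9, 6, -17, -5) = -17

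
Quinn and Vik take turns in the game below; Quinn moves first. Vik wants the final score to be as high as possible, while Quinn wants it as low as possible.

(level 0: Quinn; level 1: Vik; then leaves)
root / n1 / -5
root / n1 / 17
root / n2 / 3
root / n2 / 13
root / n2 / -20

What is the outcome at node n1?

17

n1 (Vik): max(-5, 17) = 17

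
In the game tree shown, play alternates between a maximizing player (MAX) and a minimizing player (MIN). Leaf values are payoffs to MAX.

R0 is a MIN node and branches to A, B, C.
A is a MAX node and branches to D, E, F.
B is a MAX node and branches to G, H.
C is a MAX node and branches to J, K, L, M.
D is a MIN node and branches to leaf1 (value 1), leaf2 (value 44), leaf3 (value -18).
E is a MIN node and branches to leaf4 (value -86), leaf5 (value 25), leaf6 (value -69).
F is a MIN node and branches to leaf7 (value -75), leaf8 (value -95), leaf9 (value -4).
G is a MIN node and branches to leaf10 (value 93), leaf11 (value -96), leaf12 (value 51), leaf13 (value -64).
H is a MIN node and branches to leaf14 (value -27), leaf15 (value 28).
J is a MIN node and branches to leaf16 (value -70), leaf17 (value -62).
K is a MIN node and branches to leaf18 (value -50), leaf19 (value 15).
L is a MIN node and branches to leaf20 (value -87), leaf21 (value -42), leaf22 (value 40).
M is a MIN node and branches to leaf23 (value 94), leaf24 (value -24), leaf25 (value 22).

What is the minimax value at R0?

D (MIN): min(1, 44, -18) = -18
E (MIN): min(-86, 25, -69) = -86
F (MIN): min(-75, -95, -4) = -95
A (MAX): max(-18, -86, -95) = -18
G (MIN): min(93, -96, 51, -64) = -96
H (MIN): min(-27, 28) = -27
B (MAX): max(-96, -27) = -27
J (MIN): min(-70, -62) = -70
K (MIN): min(-50, 15) = -50
L (MIN): min(-87, -42, 40) = -87
M (MIN): min(94, -24, 22) = -24
C (MAX): max(-70, -50, -87, -24) = -24
R0 (MIN): min(-18, -27, -24) = -27

-27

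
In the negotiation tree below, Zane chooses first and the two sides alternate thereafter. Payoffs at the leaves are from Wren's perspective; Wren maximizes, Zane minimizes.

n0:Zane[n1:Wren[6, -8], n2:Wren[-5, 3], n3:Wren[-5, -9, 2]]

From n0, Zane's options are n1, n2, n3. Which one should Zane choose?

n1 (Wren): max(6, -8) = 6
n2 (Wren): max(-5, 3) = 3
n3 (Wren): max(-5, -9, 2) = 2
n0 (Zane): min(6, 3, 2) = 2
Zane at n0 wants the lowest of {n1=6, n2=3, n3=2}, so chooses n3.

n3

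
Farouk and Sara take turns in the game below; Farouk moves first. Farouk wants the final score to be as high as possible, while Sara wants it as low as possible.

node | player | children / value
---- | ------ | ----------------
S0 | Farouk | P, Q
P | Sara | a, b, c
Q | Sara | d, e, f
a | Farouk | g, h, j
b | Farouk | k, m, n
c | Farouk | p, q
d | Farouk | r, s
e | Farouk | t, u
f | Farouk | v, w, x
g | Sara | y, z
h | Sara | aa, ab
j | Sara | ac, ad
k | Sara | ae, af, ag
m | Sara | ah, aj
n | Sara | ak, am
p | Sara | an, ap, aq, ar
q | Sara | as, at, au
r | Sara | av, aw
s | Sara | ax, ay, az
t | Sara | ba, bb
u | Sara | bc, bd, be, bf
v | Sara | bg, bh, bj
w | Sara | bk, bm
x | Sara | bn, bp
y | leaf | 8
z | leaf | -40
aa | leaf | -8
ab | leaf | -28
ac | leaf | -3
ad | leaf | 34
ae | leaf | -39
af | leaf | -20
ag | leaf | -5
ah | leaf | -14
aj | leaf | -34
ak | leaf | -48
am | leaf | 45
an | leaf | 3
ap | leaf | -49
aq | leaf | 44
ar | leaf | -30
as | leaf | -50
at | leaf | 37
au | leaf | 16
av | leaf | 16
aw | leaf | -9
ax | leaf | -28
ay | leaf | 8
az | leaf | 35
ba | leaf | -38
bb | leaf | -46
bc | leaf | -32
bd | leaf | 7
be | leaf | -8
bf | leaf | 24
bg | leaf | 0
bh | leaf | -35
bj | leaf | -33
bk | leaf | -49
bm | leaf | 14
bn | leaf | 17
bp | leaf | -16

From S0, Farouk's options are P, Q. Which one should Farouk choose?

Q

g (Sara): min(8, -40) = -40
h (Sara): min(-8, -28) = -28
j (Sara): min(-3, 34) = -3
a (Farouk): max(-40, -28, -3) = -3
k (Sara): min(-39, -20, -5) = -39
m (Sara): min(-14, -34) = -34
n (Sara): min(-48, 45) = -48
b (Farouk): max(-39, -34, -48) = -34
p (Sara): min(3, -49, 44, -30) = -49
q (Sara): min(-50, 37, 16) = -50
c (Farouk): max(-49, -50) = -49
P (Sara): min(-3, -34, -49) = -49
r (Sara): min(16, -9) = -9
s (Sara): min(-28, 8, 35) = -28
d (Farouk): max(-9, -28) = -9
t (Sara): min(-38, -46) = -46
u (Sara): min(-32, 7, -8, 24) = -32
e (Farouk): max(-46, -32) = -32
v (Sara): min(0, -35, -33) = -35
w (Sara): min(-49, 14) = -49
x (Sara): min(17, -16) = -16
f (Farouk): max(-35, -49, -16) = -16
Q (Sara): min(-9, -32, -16) = -32
S0 (Farouk): max(-49, -32) = -32
Farouk at S0 wants the highest of {P=-49, Q=-32}, so chooses Q.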